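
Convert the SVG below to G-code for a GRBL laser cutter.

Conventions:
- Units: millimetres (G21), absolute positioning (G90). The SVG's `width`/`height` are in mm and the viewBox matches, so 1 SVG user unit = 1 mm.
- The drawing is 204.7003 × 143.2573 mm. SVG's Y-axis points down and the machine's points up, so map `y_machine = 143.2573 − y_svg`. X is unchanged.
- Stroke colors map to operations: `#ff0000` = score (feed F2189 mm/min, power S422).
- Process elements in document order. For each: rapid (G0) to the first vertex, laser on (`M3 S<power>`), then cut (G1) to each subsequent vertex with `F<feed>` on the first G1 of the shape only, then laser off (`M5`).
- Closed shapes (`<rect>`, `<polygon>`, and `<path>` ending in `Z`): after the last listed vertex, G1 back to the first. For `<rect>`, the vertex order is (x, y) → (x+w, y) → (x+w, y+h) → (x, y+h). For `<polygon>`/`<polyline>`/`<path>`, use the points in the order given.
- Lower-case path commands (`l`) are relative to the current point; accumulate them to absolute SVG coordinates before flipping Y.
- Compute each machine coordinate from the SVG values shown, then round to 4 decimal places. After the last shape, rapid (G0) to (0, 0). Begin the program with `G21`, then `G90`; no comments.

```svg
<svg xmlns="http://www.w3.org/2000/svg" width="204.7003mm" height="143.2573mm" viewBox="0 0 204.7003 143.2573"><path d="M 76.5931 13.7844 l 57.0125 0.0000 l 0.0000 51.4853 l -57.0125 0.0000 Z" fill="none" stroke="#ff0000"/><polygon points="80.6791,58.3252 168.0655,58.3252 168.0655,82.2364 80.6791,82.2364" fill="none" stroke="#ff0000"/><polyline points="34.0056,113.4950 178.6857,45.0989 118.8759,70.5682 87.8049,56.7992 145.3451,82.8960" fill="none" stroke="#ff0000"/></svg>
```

G21
G90
G0 X76.5931 Y129.4729
M3 S422
G1 X133.6056 Y129.4729 F2189
G1 X133.6056 Y77.9876
G1 X76.5931 Y77.9876
G1 X76.5931 Y129.4729
M5
G0 X80.6791 Y84.9321
M3 S422
G1 X168.0655 Y84.9321 F2189
G1 X168.0655 Y61.0209
G1 X80.6791 Y61.0209
G1 X80.6791 Y84.9321
M5
G0 X34.0056 Y29.7623
M3 S422
G1 X178.6857 Y98.1584 F2189
G1 X118.8759 Y72.6891
G1 X87.8049 Y86.4581
G1 X145.3451 Y60.3613
M5
G0 X0.0000 Y0.0000

Since the viewBox matches the mm dimensions, user units are millimetres directly. The only transform is the Y-flip y_m = 143.2573 − y_svg.

Shape 1 is a rectangle drawn with `<path>`. Its stroke #ff0000 means score at S422, F2189. After flipping Y the toolpath is (76.5931,129.4729) → (133.6056,129.4729) → (133.6056,77.9876) → (76.5931,77.9876) → (76.5931,129.4729), returning to the start.

Shape 2 is a rectangle drawn with `<polygon>`. Its stroke #ff0000 means score at S422, F2189. After flipping Y the toolpath is (80.6791,84.9321) → (168.0655,84.9321) → (168.0655,61.0209) → (80.6791,61.0209) → (80.6791,84.9321), returning to the start.

Shape 3 is a open polyline drawn with `<polyline>`. Its stroke #ff0000 means score at S422, F2189. After flipping Y the toolpath is (34.0056,29.7623) → (178.6857,98.1584) → (118.8759,72.6891) → (87.8049,86.4581) → (145.3451,60.3613).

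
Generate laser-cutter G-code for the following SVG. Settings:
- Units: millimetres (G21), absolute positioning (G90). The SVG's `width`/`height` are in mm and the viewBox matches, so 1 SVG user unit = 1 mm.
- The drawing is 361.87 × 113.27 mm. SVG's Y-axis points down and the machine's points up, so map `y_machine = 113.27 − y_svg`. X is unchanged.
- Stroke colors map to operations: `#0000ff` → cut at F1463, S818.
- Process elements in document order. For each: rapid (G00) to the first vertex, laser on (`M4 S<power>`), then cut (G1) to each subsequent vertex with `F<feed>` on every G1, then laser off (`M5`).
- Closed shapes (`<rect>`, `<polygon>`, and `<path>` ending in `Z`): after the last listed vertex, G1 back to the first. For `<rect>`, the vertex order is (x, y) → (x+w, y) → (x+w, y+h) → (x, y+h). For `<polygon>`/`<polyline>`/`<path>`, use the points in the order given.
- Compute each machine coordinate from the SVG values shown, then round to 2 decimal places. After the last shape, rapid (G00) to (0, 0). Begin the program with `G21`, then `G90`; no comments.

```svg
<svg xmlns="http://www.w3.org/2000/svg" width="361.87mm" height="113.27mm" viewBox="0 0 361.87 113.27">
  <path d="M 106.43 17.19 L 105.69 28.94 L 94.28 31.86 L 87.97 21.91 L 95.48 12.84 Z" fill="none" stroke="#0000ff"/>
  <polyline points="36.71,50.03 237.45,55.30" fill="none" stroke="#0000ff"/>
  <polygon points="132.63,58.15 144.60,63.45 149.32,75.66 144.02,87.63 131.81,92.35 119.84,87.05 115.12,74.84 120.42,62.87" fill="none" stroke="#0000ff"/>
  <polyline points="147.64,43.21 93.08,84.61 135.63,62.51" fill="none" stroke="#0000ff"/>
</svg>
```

G21
G90
G00 X106.43 Y96.08
M4 S818
G1 X105.69 Y84.33 F1463
G1 X94.28 Y81.41 F1463
G1 X87.97 Y91.36 F1463
G1 X95.48 Y100.43 F1463
G1 X106.43 Y96.08 F1463
M5
G00 X36.71 Y63.24
M4 S818
G1 X237.45 Y57.97 F1463
M5
G00 X132.63 Y55.12
M4 S818
G1 X144.60 Y49.82 F1463
G1 X149.32 Y37.61 F1463
G1 X144.02 Y25.64 F1463
G1 X131.81 Y20.92 F1463
G1 X119.84 Y26.22 F1463
G1 X115.12 Y38.43 F1463
G1 X120.42 Y50.40 F1463
G1 X132.63 Y55.12 F1463
M5
G00 X147.64 Y70.06
M4 S818
G1 X93.08 Y28.66 F1463
G1 X135.63 Y50.76 F1463
M5
G00 X0.00 Y0.00

viewBox `0 0 361.87 113.27` with mm width/height → 1 unit = 1 mm. Flip: y_m = 113.27 − y_svg.

**Shape 1** — `<path>` regular polygon, stroke `#0000ff` → cut (S818, F1463). Machine vertices: (106.43,96.08) → (105.69,84.33) → (94.28,81.41) → (87.97,91.36) → (95.48,100.43) → (106.43,96.08). Closed: final G1 returns to the first vertex.

**Shape 2** — `<polyline>` line segment, stroke `#0000ff` → cut (S818, F1463). Machine vertices: (36.71,63.24) → (237.45,57.97). Open path.

**Shape 3** — `<polygon>` regular polygon, stroke `#0000ff` → cut (S818, F1463). Machine vertices: (132.63,55.12) → (144.60,49.82) → (149.32,37.61) → (144.02,25.64) → (131.81,20.92) → (119.84,26.22) → (115.12,38.43) → (120.42,50.40) → (132.63,55.12). Closed: final G1 returns to the first vertex.

**Shape 4** — `<polyline>` open polyline, stroke `#0000ff` → cut (S818, F1463). Machine vertices: (147.64,70.06) → (93.08,28.66) → (135.63,50.76). Open path.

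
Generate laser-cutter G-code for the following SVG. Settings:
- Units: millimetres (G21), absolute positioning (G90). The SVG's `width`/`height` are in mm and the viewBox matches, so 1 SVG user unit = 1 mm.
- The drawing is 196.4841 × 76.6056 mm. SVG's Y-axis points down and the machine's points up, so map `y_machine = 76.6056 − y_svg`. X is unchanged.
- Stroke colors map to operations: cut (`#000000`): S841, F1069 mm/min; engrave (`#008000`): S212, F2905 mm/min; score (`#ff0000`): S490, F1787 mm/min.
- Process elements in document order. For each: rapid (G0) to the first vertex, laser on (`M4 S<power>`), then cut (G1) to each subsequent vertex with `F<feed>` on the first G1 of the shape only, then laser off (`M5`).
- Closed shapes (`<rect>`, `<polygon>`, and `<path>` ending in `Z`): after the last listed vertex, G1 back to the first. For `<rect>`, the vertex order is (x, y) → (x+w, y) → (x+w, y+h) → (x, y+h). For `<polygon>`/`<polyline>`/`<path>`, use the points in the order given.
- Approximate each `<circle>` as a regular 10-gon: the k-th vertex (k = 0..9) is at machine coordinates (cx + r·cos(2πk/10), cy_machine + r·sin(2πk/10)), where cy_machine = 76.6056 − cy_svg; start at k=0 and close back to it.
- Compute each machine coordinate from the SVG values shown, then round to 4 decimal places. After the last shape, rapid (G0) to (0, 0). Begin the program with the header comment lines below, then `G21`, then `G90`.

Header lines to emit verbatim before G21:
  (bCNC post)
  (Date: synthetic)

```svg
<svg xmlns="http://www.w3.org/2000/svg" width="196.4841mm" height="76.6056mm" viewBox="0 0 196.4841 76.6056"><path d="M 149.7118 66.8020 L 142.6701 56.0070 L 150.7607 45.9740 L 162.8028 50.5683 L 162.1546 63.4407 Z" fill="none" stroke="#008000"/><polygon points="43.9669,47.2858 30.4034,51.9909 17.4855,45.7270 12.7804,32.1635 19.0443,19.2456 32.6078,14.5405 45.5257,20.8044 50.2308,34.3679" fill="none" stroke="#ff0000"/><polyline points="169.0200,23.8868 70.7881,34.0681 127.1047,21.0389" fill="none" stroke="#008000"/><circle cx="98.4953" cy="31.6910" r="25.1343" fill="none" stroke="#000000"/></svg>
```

(bCNC post)
(Date: synthetic)
G21
G90
G0 X149.7118 Y9.8036
M4 S212
G1 X142.6701 Y20.5986 F2905
G1 X150.7607 Y30.6316
G1 X162.8028 Y26.0373
G1 X162.1546 Y13.1649
G1 X149.7118 Y9.8036
M5
G0 X43.9669 Y29.3198
M4 S490
G1 X30.4034 Y24.6147 F1787
G1 X17.4855 Y30.8786
G1 X12.7804 Y44.4421
G1 X19.0443 Y57.3600
G1 X32.6078 Y62.0651
G1 X45.5257 Y55.8012
G1 X50.2308 Y42.2377
G1 X43.9669 Y29.3198
M5
G0 X169.0200 Y52.7188
M4 S212
G1 X70.7881 Y42.5375 F2905
G1 X127.1047 Y55.5667
M5
G0 X123.6296 Y44.9146
M4 S841
G1 X118.8294 Y59.6882 F1069
G1 X106.2622 Y68.8187
G1 X90.7284 Y68.8187
G1 X78.1612 Y59.6882
G1 X73.3610 Y44.9146
G1 X78.1612 Y30.1410
G1 X90.7284 Y21.0105
G1 X106.2622 Y21.0105
G1 X118.8294 Y30.1410
G1 X123.6296 Y44.9146
M5
G0 X0.0000 Y0.0000

Since the viewBox matches the mm dimensions, user units are millimetres directly. The only transform is the Y-flip y_m = 76.6056 − y_svg.

Shape 1 is a regular polygon drawn with `<path>`. Its stroke #008000 means engrave at S212, F2905. After flipping Y the toolpath is (149.7118,9.8036) → (142.6701,20.5986) → (150.7607,30.6316) → (162.8028,26.0373) → (162.1546,13.1649) → (149.7118,9.8036), returning to the start.

Shape 2 is a regular polygon drawn with `<polygon>`. Its stroke #ff0000 means score at S490, F1787. After flipping Y the toolpath is (43.9669,29.3198) → (30.4034,24.6147) → (17.4855,30.8786) → (12.7804,44.4421) → (19.0443,57.3600) → (32.6078,62.0651) → (45.5257,55.8012) → (50.2308,42.2377) → (43.9669,29.3198), returning to the start.

Shape 3 is a open polyline drawn with `<polyline>`. Its stroke #008000 means engrave at S212, F2905. After flipping Y the toolpath is (169.0200,52.7188) → (70.7881,42.5375) → (127.1047,55.5667).

Shape 4 is a circle drawn with `<circle>`. Its stroke #000000 means cut at S841, F1069. After flipping Y the toolpath is (123.6296,44.9146) → (118.8294,59.6882) → (106.2622,68.8187) → (90.7284,68.8187) → (78.1612,59.6882) → (73.3610,44.9146) → (78.1612,30.1410) → (90.7284,21.0105) → (106.2622,21.0105) → (118.8294,30.1410) → (123.6296,44.9146), returning to the start.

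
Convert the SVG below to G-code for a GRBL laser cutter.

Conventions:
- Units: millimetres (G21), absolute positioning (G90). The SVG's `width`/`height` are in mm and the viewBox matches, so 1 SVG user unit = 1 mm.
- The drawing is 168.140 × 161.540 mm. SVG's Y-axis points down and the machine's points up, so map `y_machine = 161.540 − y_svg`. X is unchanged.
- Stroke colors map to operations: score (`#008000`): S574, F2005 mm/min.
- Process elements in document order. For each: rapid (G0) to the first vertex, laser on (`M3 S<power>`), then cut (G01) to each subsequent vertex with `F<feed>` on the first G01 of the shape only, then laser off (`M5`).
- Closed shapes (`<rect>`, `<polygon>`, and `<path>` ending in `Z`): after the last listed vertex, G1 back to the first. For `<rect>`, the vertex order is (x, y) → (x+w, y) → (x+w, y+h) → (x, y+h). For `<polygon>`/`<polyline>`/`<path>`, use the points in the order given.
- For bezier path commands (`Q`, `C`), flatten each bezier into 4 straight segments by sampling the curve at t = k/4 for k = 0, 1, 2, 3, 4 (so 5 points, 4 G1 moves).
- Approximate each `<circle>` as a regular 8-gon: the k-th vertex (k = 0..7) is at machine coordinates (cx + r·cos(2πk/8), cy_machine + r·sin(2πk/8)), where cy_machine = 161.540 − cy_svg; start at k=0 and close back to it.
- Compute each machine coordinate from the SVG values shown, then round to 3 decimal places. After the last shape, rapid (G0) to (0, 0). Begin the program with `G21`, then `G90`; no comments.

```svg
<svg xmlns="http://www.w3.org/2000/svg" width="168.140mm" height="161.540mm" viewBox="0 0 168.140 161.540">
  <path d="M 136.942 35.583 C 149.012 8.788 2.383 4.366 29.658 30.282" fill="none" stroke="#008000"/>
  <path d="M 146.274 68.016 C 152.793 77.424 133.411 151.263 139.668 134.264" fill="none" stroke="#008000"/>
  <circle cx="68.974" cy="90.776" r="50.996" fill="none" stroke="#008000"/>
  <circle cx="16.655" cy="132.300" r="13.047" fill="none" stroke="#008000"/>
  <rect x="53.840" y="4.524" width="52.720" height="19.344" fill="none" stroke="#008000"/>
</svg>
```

G21
G90
G0 X136.942 Y125.957
M3 S574
G01 X121.435 Y141.734 F2005
G01 X77.598 Y148.374
G01 X36.612 Y145.131
G01 X29.658 Y131.258
M5
G0 X146.274 Y93.524
M3 S574
G01 X147.112 Y76.813 F2005
G01 X143.069 Y50.497
G01 X138.977 Y29.133
G01 X139.668 Y27.276
M5
G0 X119.970 Y70.764
M3 S574
G01 X105.034 Y106.824 F2005
G01 X68.974 Y121.760
G01 X32.914 Y106.824
G01 X17.978 Y70.764
G01 X32.914 Y34.704
G01 X68.974 Y19.768
G01 X105.034 Y34.704
G01 X119.970 Y70.764
M5
G0 X29.702 Y29.240
M3 S574
G01 X25.881 Y38.466 F2005
G01 X16.655 Y42.287
G01 X7.429 Y38.466
G01 X3.608 Y29.240
G01 X7.429 Y20.014
G01 X16.655 Y16.193
G01 X25.881 Y20.014
G01 X29.702 Y29.240
M5
G0 X53.840 Y157.016
M3 S574
G01 X106.560 Y157.016 F2005
G01 X106.560 Y137.672
G01 X53.840 Y137.672
G01 X53.840 Y157.016
M5
G0 X0.000 Y0.000

1 u = 1 mm; y_m = 161.540 − y.

[1] `<path>` cubic bezier, #008000→score S574 F2005: (136.942,125.957) → (121.435,141.734) → (77.598,148.374) → (36.612,145.131) → (29.658,131.258)

[2] `<path>` cubic bezier, #008000→score S574 F2005: (146.274,93.524) → (147.112,76.813) → (143.069,50.497) → (138.977,29.133) → (139.668,27.276)

[3] `<circle>` circle, #008000→score S574 F2005: (119.970,70.764) → (105.034,106.824) → (68.974,121.760) → (32.914,106.824) → (17.978,70.764) → (32.914,34.704) → (68.974,19.768) → (105.034,34.704) → (119.970,70.764) (closed)

[4] `<circle>` circle, #008000→score S574 F2005: (29.702,29.240) → (25.881,38.466) → (16.655,42.287) → (7.429,38.466) → (3.608,29.240) → (7.429,20.014) → (16.655,16.193) → (25.881,20.014) → (29.702,29.240) (closed)

[5] `<rect>` rectangle, #008000→score S574 F2005: (53.840,157.016) → (106.560,157.016) → (106.560,137.672) → (53.840,137.672) → (53.840,157.016) (closed)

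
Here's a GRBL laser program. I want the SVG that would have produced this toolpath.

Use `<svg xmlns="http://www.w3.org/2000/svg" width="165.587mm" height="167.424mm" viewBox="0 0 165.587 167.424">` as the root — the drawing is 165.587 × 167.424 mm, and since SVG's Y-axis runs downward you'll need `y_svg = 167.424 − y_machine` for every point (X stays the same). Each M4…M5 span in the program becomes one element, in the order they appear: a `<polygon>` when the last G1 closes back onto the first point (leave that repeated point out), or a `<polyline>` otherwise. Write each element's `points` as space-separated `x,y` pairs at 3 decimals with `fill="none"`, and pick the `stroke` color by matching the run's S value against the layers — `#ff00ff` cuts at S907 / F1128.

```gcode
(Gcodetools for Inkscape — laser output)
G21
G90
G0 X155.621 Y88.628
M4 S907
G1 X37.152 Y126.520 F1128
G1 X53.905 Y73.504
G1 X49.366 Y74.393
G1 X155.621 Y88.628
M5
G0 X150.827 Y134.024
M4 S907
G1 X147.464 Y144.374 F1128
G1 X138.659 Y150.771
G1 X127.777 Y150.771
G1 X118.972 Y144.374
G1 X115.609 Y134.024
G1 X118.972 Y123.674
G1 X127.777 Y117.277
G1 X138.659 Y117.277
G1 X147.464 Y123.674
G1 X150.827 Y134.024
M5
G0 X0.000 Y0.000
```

y_svg = 167.424 − y_m. Every run uses S907, so all elements get stroke `#ff00ff` (cut).

[1] closed run; points: 155.621,78.796 37.152,40.904 53.905,93.920 49.366,93.031

[2] closed run; points: 150.827,33.400 147.464,23.050 138.659,16.653 127.777,16.653 118.972,23.050 115.609,33.400 118.972,43.750 127.777,50.147 138.659,50.147 147.464,43.750

<svg xmlns="http://www.w3.org/2000/svg" width="165.587mm" height="167.424mm" viewBox="0 0 165.587 167.424">
  <polygon points="155.621,78.796 37.152,40.904 53.905,93.920 49.366,93.031" fill="none" stroke="#ff00ff"/>
  <polygon points="150.827,33.400 147.464,23.050 138.659,16.653 127.777,16.653 118.972,23.050 115.609,33.400 118.972,43.750 127.777,50.147 138.659,50.147 147.464,43.750" fill="none" stroke="#ff00ff"/>
</svg>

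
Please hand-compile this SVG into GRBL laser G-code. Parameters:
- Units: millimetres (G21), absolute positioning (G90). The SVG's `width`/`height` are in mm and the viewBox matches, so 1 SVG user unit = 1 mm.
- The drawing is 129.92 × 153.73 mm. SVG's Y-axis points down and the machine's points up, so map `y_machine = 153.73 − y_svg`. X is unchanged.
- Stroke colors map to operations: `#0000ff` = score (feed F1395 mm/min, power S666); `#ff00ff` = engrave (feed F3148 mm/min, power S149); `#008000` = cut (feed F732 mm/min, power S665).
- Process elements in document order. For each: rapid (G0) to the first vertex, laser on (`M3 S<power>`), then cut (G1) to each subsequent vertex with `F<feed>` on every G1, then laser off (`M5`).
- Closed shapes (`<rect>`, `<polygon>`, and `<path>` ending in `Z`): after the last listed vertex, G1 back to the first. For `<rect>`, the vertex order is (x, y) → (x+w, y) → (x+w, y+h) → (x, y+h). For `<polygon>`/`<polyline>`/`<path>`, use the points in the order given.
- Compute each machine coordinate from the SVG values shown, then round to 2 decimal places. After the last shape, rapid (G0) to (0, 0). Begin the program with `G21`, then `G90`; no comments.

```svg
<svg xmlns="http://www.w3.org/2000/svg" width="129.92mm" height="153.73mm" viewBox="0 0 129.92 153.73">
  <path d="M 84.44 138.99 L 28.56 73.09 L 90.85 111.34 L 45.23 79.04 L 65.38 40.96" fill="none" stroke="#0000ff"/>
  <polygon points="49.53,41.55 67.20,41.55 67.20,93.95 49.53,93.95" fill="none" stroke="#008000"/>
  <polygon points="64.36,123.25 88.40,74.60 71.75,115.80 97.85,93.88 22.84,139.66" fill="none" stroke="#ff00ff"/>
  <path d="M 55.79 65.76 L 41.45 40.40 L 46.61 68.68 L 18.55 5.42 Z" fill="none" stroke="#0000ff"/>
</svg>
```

1 u = 1 mm; y_m = 153.73 − y.

[1] `<path>` open polyline, #0000ff→score S666 F1395: (84.44,14.74) → (28.56,80.64) → (90.85,42.39) → (45.23,74.69) → (65.38,112.77)

[2] `<polygon>` rectangle, #008000→cut S665 F732: (49.53,112.18) → (67.20,112.18) → (67.20,59.78) → (49.53,59.78) → (49.53,112.18) (closed)

[3] `<polygon>` closed polygon, #ff00ff→engrave S149 F3148: (64.36,30.48) → (88.40,79.13) → (71.75,37.93) → (97.85,59.85) → (22.84,14.07) → (64.36,30.48) (closed)

[4] `<path>` closed polygon, #0000ff→score S666 F1395: (55.79,87.97) → (41.45,113.33) → (46.61,85.05) → (18.55,148.31) → (55.79,87.97) (closed)

G21
G90
G0 X84.44 Y14.74
M3 S666
G1 X28.56 Y80.64 F1395
G1 X90.85 Y42.39 F1395
G1 X45.23 Y74.69 F1395
G1 X65.38 Y112.77 F1395
M5
G0 X49.53 Y112.18
M3 S665
G1 X67.20 Y112.18 F732
G1 X67.20 Y59.78 F732
G1 X49.53 Y59.78 F732
G1 X49.53 Y112.18 F732
M5
G0 X64.36 Y30.48
M3 S149
G1 X88.40 Y79.13 F3148
G1 X71.75 Y37.93 F3148
G1 X97.85 Y59.85 F3148
G1 X22.84 Y14.07 F3148
G1 X64.36 Y30.48 F3148
M5
G0 X55.79 Y87.97
M3 S666
G1 X41.45 Y113.33 F1395
G1 X46.61 Y85.05 F1395
G1 X18.55 Y148.31 F1395
G1 X55.79 Y87.97 F1395
M5
G0 X0.00 Y0.00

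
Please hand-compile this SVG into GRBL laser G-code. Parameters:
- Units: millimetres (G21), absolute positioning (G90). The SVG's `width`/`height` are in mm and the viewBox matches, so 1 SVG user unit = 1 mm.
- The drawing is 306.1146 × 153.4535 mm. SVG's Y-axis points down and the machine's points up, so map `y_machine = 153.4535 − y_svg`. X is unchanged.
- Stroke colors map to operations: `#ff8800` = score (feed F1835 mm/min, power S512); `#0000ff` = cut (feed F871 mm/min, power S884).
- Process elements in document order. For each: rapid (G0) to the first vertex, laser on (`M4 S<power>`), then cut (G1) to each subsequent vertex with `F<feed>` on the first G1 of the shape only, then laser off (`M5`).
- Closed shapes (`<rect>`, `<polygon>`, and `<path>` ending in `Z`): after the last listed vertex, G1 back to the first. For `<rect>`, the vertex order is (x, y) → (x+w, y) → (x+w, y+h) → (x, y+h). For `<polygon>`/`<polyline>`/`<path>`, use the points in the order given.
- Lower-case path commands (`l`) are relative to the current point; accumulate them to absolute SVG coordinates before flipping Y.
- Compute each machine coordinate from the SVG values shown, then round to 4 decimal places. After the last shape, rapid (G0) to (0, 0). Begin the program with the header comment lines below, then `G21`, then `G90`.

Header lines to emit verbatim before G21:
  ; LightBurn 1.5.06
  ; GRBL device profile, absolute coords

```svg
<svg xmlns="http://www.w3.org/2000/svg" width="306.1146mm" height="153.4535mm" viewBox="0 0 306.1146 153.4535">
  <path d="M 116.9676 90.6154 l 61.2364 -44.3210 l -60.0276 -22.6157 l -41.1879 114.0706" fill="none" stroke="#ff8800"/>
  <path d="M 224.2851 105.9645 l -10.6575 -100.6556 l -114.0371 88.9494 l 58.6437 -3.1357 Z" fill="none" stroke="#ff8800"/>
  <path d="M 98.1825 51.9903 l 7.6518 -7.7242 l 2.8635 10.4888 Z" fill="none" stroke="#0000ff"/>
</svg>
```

; LightBurn 1.5.06
; GRBL device profile, absolute coords
G21
G90
G0 X116.9676 Y62.8381
M4 S512
G1 X178.2040 Y107.1591 F1835
G1 X118.1764 Y129.7748
G1 X76.9885 Y15.7042
M5
G0 X224.2851 Y47.4890
M4 S512
G1 X213.6276 Y148.1446 F1835
G1 X99.5905 Y59.1952
G1 X158.2342 Y62.3309
G1 X224.2851 Y47.4890
M5
G0 X98.1825 Y101.4632
M4 S884
G1 X105.8343 Y109.1874 F871
G1 X108.6978 Y98.6986
G1 X98.1825 Y101.4632
M5
G0 X0.0000 Y0.0000

viewBox `0 0 306.1146 153.4535` with mm width/height → 1 unit = 1 mm. Flip: y_m = 153.4535 − y_svg.

**Shape 1** — `<path>` open polyline, stroke `#ff8800` → score (S512, F1835). Machine vertices: (116.9676,62.8381) → (178.2040,107.1591) → (118.1764,129.7748) → (76.9885,15.7042). Open path.

**Shape 2** — `<path>` closed polygon, stroke `#ff8800` → score (S512, F1835). Machine vertices: (224.2851,47.4890) → (213.6276,148.1446) → (99.5905,59.1952) → (158.2342,62.3309) → (224.2851,47.4890). Closed: final G1 returns to the first vertex.

**Shape 3** — `<path>` regular polygon, stroke `#0000ff` → cut (S884, F871). Machine vertices: (98.1825,101.4632) → (105.8343,109.1874) → (108.6978,98.6986) → (98.1825,101.4632). Closed: final G1 returns to the first vertex.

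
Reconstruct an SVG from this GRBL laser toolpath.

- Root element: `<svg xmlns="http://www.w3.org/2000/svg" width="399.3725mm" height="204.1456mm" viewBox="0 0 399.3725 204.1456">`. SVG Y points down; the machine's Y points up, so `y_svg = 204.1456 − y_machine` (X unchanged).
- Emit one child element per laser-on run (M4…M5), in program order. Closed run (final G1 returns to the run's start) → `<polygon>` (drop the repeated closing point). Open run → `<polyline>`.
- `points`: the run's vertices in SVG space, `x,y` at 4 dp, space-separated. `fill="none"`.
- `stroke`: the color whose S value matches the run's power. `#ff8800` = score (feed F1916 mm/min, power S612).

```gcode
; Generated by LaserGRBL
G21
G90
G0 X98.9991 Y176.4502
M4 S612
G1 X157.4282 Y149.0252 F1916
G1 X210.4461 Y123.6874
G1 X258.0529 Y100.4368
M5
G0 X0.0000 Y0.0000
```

<svg xmlns="http://www.w3.org/2000/svg" width="399.3725mm" height="204.1456mm" viewBox="0 0 399.3725 204.1456">
  <polyline points="98.9991,27.6954 157.4282,55.1204 210.4461,80.4582 258.0529,103.7088" fill="none" stroke="#ff8800"/>
</svg>

Each laser-on run becomes one SVG element. Flip Y back into SVG space with y_svg = 204.1456 − y_machine. Every run uses S612, so all elements get stroke `#ff8800` (score).

Run 1: The run is open, so emit a `<polyline>` with points (Y-flipped): 98.9991,27.6954 157.4282,55.1204 210.4461,80.4582 258.0529,103.7088.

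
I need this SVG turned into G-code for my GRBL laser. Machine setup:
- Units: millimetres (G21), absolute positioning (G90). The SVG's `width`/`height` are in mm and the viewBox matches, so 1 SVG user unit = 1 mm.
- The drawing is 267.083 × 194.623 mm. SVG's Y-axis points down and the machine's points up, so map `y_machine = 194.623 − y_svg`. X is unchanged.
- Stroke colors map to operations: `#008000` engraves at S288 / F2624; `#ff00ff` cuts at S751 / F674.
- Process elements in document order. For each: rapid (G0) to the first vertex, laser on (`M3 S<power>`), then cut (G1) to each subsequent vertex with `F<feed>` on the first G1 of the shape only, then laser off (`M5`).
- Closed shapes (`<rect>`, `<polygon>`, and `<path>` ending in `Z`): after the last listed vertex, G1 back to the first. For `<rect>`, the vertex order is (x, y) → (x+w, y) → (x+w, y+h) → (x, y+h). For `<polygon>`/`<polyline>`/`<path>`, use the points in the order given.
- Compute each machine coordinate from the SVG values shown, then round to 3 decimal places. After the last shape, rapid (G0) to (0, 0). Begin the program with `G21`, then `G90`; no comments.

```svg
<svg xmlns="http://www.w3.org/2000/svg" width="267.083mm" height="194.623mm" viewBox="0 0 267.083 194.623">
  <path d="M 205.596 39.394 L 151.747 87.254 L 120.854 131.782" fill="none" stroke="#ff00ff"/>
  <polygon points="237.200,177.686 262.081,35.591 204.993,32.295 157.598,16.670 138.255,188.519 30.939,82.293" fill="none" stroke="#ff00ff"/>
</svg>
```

1 u = 1 mm; y_m = 194.623 − y.

[1] `<path>` open polyline, #ff00ff→cut S751 F674: (205.596,155.229) → (151.747,107.369) → (120.854,62.841)

[2] `<polygon>` closed polygon, #ff00ff→cut S751 F674: (237.200,16.937) → (262.081,159.032) → (204.993,162.328) → (157.598,177.953) → (138.255,6.104) → (30.939,112.330) → (237.200,16.937) (closed)

G21
G90
G0 X205.596 Y155.229
M3 S751
G1 X151.747 Y107.369 F674
G1 X120.854 Y62.841
M5
G0 X237.200 Y16.937
M3 S751
G1 X262.081 Y159.032 F674
G1 X204.993 Y162.328
G1 X157.598 Y177.953
G1 X138.255 Y6.104
G1 X30.939 Y112.330
G1 X237.200 Y16.937
M5
G0 X0.000 Y0.000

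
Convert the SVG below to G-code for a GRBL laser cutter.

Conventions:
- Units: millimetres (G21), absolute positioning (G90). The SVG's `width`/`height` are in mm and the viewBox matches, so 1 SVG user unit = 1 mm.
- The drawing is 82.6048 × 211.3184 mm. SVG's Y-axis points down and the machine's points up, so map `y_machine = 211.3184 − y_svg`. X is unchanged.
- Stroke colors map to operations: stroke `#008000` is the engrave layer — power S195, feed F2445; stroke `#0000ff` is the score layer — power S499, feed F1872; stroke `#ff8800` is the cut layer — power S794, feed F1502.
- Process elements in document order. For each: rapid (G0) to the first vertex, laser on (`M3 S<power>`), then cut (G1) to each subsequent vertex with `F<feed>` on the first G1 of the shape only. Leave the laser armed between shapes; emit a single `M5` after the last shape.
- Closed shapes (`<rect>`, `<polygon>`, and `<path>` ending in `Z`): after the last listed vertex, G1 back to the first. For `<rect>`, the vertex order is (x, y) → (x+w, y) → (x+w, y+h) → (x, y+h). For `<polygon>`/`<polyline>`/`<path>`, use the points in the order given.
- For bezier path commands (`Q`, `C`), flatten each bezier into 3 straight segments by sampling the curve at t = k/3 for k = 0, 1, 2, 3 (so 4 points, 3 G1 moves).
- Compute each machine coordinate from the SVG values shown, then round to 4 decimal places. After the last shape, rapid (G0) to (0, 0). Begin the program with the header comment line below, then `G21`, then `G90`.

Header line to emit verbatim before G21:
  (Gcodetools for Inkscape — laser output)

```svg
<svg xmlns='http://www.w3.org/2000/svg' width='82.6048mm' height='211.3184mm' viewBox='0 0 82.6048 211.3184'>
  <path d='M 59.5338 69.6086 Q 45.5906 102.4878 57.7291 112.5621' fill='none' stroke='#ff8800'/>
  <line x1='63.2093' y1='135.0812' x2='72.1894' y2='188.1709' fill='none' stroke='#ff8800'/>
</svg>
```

viewBox `0 0 82.6048 211.3184` with mm width/height → 1 unit = 1 mm. Flip: y_m = 211.3184 − y_svg.

**Shape 1** — `<path>` quadratic bezier, stroke `#ff8800` → cut (S794, F1502). Control points (SVG): P0=(59.5338,69.6086), P1=(45.5906,102.4878), P2=(57.7291,112.5621); sampled at t=k/3. Machine vertices: (59.5338,141.7098) → (53.1363,122.3242) → (52.5347,108.0064) → (57.7291,98.7563). Open path.

**Shape 2** — `<line>` line segment, stroke `#ff8800` → cut (S794, F1502). Machine vertices: (63.2093,76.2372) → (72.1894,23.1475). Open path.

(Gcodetools for Inkscape — laser output)
G21
G90
G0 X59.5338 Y141.7098
M3 S794
G1 X53.1363 Y122.3242 F1502
G1 X52.5347 Y108.0064
G1 X57.7291 Y98.7563
G0 X63.2093 Y76.2372
M3 S794
G1 X72.1894 Y23.1475 F1502
M5
G0 X0.0000 Y0.0000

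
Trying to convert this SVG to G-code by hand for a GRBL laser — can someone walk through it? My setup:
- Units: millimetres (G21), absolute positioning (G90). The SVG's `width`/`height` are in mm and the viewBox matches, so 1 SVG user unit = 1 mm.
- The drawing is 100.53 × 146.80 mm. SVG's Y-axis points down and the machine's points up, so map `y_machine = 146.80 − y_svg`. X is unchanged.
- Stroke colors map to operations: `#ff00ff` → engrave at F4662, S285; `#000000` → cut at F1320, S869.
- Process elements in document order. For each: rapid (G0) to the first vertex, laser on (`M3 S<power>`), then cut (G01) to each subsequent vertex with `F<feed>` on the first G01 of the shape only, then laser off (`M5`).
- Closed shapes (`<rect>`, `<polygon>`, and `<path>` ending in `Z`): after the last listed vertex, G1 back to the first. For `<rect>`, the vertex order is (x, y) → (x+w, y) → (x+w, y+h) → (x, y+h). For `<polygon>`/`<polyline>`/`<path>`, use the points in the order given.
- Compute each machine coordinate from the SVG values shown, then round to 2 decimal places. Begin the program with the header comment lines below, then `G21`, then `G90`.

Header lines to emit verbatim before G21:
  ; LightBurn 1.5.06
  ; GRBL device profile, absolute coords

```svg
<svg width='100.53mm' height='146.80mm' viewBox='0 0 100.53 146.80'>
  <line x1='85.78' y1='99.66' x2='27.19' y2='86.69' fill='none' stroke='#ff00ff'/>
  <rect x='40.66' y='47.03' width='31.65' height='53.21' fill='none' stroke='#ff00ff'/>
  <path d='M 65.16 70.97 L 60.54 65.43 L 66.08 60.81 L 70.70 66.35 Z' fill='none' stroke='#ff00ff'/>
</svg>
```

viewBox `0 0 100.53 146.80` with mm width/height → 1 unit = 1 mm. Flip: y_m = 146.80 − y_svg.

**Shape 1** — `<line>` line segment, stroke `#ff00ff` → engrave (S285, F4662). Machine vertices: (85.78,47.14) → (27.19,60.11). Open path.

**Shape 2** — `<rect>` rectangle, stroke `#ff00ff` → engrave (S285, F4662). Machine vertices: (40.66,99.77) → (72.31,99.77) → (72.31,46.56) → (40.66,46.56) → (40.66,99.77). Closed: final G1 returns to the first vertex.

**Shape 3** — `<path>` regular polygon, stroke `#ff00ff` → engrave (S285, F4662). Machine vertices: (65.16,75.83) → (60.54,81.37) → (66.08,85.99) → (70.70,80.45) → (65.16,75.83). Closed: final G1 returns to the first vertex.

; LightBurn 1.5.06
; GRBL device profile, absolute coords
G21
G90
G0 X85.78 Y47.14
M3 S285
G01 X27.19 Y60.11 F4662
M5
G0 X40.66 Y99.77
M3 S285
G01 X72.31 Y99.77 F4662
G01 X72.31 Y46.56
G01 X40.66 Y46.56
G01 X40.66 Y99.77
M5
G0 X65.16 Y75.83
M3 S285
G01 X60.54 Y81.37 F4662
G01 X66.08 Y85.99
G01 X70.70 Y80.45
G01 X65.16 Y75.83
M5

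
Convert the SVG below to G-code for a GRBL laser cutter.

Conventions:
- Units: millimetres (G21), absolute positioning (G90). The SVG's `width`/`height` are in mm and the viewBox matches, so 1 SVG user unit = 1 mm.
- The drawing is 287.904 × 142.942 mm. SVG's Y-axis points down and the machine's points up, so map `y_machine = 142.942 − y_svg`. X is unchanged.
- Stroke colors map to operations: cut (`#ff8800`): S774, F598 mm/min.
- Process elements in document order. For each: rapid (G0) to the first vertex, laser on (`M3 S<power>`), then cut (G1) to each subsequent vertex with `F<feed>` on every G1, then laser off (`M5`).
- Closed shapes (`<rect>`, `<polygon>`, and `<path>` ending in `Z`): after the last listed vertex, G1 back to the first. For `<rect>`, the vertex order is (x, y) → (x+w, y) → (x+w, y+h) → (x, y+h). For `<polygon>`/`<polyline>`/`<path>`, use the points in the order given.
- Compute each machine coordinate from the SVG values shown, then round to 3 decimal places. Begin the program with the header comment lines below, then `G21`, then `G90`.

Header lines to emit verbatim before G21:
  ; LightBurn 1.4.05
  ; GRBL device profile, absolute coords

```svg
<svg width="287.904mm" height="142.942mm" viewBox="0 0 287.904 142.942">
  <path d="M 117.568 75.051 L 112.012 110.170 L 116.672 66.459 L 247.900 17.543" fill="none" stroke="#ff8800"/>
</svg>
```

viewBox `0 0 287.904 142.942` with mm width/height → 1 unit = 1 mm. Flip: y_m = 142.942 − y_svg.

**Shape 1** — `<path>` open polyline, stroke `#ff8800` → cut (S774, F598). Machine vertices: (117.568,67.891) → (112.012,32.772) → (116.672,76.483) → (247.900,125.399). Open path.

; LightBurn 1.4.05
; GRBL device profile, absolute coords
G21
G90
G0 X117.568 Y67.891
M3 S774
G1 X112.012 Y32.772 F598
G1 X116.672 Y76.483 F598
G1 X247.900 Y125.399 F598
M5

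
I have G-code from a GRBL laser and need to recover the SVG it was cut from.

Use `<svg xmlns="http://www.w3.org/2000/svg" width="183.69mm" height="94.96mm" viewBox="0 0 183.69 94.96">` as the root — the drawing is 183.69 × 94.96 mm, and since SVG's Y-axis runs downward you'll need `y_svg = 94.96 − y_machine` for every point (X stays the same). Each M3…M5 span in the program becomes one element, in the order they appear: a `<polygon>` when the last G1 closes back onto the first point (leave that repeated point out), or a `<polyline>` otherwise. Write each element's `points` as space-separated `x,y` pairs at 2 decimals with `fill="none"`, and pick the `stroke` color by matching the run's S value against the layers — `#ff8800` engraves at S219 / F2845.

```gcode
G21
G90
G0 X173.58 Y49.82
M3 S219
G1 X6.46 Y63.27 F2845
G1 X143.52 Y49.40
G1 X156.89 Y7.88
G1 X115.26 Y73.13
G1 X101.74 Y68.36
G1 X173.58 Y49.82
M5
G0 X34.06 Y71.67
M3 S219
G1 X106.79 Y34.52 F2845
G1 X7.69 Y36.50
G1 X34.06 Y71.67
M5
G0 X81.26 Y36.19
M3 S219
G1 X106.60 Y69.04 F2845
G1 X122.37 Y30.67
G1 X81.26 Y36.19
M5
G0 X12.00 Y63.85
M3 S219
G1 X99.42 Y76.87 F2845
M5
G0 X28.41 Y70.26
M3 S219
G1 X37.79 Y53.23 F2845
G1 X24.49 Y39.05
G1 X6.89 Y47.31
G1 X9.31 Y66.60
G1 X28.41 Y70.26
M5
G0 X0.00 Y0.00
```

Each laser-on run becomes one SVG element. Flip Y back into SVG space with y_svg = 94.96 − y_machine. Every run uses S219, so all elements get stroke `#ff8800` (engrave).

Run 1: The run returns to its start, so emit a `<polygon>` with points (Y-flipped): 173.58,45.14 6.46,31.69 143.52,45.56 156.89,87.08 115.26,21.83 101.74,26.60.

Run 2: The run returns to its start, so emit a `<polygon>` with points (Y-flipped): 34.06,23.29 106.79,60.44 7.69,58.46.

Run 3: The run returns to its start, so emit a `<polygon>` with points (Y-flipped): 81.26,58.77 106.60,25.92 122.37,64.29.

Run 4: The run is open, so emit a `<polyline>` with points (Y-flipped): 12.00,31.11 99.42,18.09.

Run 5: The run returns to its start, so emit a `<polygon>` with points (Y-flipped): 28.41,24.70 37.79,41.73 24.49,55.91 6.89,47.65 9.31,28.36.

<svg xmlns="http://www.w3.org/2000/svg" width="183.69mm" height="94.96mm" viewBox="0 0 183.69 94.96">
  <polygon points="173.58,45.14 6.46,31.69 143.52,45.56 156.89,87.08 115.26,21.83 101.74,26.60" fill="none" stroke="#ff8800"/>
  <polygon points="34.06,23.29 106.79,60.44 7.69,58.46" fill="none" stroke="#ff8800"/>
  <polygon points="81.26,58.77 106.60,25.92 122.37,64.29" fill="none" stroke="#ff8800"/>
  <polyline points="12.00,31.11 99.42,18.09" fill="none" stroke="#ff8800"/>
  <polygon points="28.41,24.70 37.79,41.73 24.49,55.91 6.89,47.65 9.31,28.36" fill="none" stroke="#ff8800"/>
</svg>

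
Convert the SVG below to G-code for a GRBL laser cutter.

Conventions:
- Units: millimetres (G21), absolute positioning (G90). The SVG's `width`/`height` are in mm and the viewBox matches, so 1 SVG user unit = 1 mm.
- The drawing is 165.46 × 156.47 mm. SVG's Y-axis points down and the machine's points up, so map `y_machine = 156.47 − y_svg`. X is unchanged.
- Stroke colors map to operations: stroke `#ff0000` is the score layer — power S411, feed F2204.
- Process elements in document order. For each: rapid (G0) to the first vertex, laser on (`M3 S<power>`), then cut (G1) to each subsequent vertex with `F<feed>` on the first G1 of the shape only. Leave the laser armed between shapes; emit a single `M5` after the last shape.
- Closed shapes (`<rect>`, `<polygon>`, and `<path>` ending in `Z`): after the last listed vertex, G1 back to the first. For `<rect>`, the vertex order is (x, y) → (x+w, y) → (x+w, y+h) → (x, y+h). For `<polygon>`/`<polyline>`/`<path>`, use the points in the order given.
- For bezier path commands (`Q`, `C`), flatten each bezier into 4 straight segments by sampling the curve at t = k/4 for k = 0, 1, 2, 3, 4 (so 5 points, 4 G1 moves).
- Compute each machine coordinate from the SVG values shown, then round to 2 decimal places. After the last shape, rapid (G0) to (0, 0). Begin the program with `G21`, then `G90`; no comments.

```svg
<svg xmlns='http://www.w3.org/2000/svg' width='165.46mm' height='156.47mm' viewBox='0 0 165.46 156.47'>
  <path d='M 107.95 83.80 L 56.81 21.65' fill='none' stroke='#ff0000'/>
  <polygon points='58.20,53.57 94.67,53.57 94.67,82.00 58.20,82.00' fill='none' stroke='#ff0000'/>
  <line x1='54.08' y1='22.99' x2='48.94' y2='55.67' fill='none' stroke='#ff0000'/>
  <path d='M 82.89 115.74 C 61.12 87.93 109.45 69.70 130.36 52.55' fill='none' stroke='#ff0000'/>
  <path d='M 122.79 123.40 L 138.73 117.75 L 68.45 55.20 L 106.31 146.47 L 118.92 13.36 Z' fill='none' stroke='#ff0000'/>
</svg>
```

G21
G90
G0 X107.95 Y72.67
M3 S411
G1 X56.81 Y134.82 F2204
G0 X58.20 Y102.90
M3 S411
G1 X94.67 Y102.90 F2204
G1 X94.67 Y74.47
G1 X58.20 Y74.47
G1 X58.20 Y102.90
G0 X54.08 Y133.48
M3 S411
G1 X48.94 Y100.80 F2204
G0 X82.89 Y40.73
M3 S411
G1 X78.18 Y59.92 F2204
G1 X90.62 Y76.32
G1 X111.06 Y90.72
G1 X130.36 Y103.92
G0 X122.79 Y33.07
M3 S411
G1 X138.73 Y38.72 F2204
G1 X68.45 Y101.27
G1 X106.31 Y10.00
G1 X118.92 Y143.11
G1 X122.79 Y33.07
M5
G0 X0.00 Y0.00

Since the viewBox matches the mm dimensions, user units are millimetres directly. The only transform is the Y-flip y_m = 156.47 − y_svg.

Shape 1 is a line segment drawn with `<path>`. Its stroke #ff0000 means score at S411, F2204. After flipping Y the toolpath is (107.95,72.67) → (56.81,134.82).

Shape 2 is a rectangle drawn with `<polygon>`. Its stroke #ff0000 means score at S411, F2204. After flipping Y the toolpath is (58.20,102.90) → (94.67,102.90) → (94.67,74.47) → (58.20,74.47) → (58.20,102.90), returning to the start.

Shape 3 is a line segment drawn with `<line>`. Its stroke #ff0000 means score at S411, F2204. After flipping Y the toolpath is (54.08,133.48) → (48.94,100.80).

Shape 4 is a cubic bezier drawn with `<path>`. Its stroke #ff0000 means score at S411, F2204. After flipping Y the toolpath is (82.89,40.73) → (78.18,59.92) → (90.62,76.32) → (111.06,90.72) → (130.36,103.92).

Shape 5 is a closed polygon drawn with `<path>`. Its stroke #ff0000 means score at S411, F2204. After flipping Y the toolpath is (122.79,33.07) → (138.73,38.72) → (68.45,101.27) → (106.31,10.00) → (118.92,143.11) → (122.79,33.07), returning to the start.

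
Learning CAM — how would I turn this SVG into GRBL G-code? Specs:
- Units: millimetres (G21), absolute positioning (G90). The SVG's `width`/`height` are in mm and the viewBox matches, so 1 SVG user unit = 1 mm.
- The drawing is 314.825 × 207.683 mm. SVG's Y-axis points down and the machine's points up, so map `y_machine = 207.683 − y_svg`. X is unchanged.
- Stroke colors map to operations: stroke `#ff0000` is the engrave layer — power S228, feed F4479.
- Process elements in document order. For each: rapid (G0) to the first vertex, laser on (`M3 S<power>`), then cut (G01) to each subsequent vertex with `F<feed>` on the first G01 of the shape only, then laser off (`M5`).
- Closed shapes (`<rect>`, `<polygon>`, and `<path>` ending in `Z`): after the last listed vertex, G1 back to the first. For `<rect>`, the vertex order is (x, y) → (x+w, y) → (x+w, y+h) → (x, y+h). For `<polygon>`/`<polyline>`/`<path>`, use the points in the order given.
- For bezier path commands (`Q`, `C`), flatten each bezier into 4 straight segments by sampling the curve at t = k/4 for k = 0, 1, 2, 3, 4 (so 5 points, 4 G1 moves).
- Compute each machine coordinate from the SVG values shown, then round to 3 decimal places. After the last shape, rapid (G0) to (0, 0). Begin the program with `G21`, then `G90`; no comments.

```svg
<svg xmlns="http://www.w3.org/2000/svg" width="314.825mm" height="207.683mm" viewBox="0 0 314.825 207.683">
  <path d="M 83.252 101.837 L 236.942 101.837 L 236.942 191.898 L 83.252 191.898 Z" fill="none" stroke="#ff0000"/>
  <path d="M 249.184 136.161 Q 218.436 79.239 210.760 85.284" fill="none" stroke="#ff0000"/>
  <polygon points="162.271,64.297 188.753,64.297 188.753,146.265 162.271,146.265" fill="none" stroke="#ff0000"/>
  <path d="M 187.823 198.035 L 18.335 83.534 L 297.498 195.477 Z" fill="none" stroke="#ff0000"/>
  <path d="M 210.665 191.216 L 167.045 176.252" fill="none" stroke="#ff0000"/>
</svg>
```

1 u = 1 mm; y_m = 207.683 − y.

[1] `<path>` rectangle, #ff0000→engrave S228 F4479: (83.252,105.846) → (236.942,105.846) → (236.942,15.785) → (83.252,15.785) → (83.252,105.846) (closed)

[2] `<path>` quadratic bezier, #ff0000→engrave S228 F4479: (249.184,71.522) → (235.252,96.048) → (224.204,112.702) → (216.040,121.486) → (210.760,122.399)

[3] `<polygon>` rectangle, #ff0000→engrave S228 F4479: (162.271,143.386) → (188.753,143.386) → (188.753,61.418) → (162.271,61.418) → (162.271,143.386) (closed)

[4] `<path>` closed polygon, #ff0000→engrave S228 F4479: (187.823,9.648) → (18.335,124.149) → (297.498,12.206) → (187.823,9.648) (closed)

[5] `<path>` line segment, #ff0000→engrave S228 F4479: (210.665,16.467) → (167.045,31.431)

G21
G90
G0 X83.252 Y105.846
M3 S228
G01 X236.942 Y105.846 F4479
G01 X236.942 Y15.785
G01 X83.252 Y15.785
G01 X83.252 Y105.846
M5
G0 X249.184 Y71.522
M3 S228
G01 X235.252 Y96.048 F4479
G01 X224.204 Y112.702
G01 X216.040 Y121.486
G01 X210.760 Y122.399
M5
G0 X162.271 Y143.386
M3 S228
G01 X188.753 Y143.386 F4479
G01 X188.753 Y61.418
G01 X162.271 Y61.418
G01 X162.271 Y143.386
M5
G0 X187.823 Y9.648
M3 S228
G01 X18.335 Y124.149 F4479
G01 X297.498 Y12.206
G01 X187.823 Y9.648
M5
G0 X210.665 Y16.467
M3 S228
G01 X167.045 Y31.431 F4479
M5
G0 X0.000 Y0.000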